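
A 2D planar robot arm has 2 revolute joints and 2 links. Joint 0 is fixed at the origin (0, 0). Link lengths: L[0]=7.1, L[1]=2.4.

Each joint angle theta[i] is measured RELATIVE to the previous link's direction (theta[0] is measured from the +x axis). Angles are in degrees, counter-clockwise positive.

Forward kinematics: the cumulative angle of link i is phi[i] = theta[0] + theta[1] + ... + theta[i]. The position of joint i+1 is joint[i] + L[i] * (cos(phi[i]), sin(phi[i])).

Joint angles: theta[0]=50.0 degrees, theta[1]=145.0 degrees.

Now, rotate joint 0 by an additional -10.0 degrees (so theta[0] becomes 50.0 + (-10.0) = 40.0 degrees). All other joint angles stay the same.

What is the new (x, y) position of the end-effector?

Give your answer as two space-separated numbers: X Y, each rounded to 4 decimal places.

joint[0] = (0.0000, 0.0000)  (base)
link 0: phi[0] = 40 = 40 deg
  cos(40 deg) = 0.7660, sin(40 deg) = 0.6428
  joint[1] = (0.0000, 0.0000) + 7.1 * (0.7660, 0.6428) = (0.0000 + 5.4389, 0.0000 + 4.5638) = (5.4389, 4.5638)
link 1: phi[1] = 40 + 145 = 185 deg
  cos(185 deg) = -0.9962, sin(185 deg) = -0.0872
  joint[2] = (5.4389, 4.5638) + 2.4 * (-0.9962, -0.0872) = (5.4389 + -2.3909, 4.5638 + -0.2092) = (3.0480, 4.3546)
End effector: (3.0480, 4.3546)

Answer: 3.0480 4.3546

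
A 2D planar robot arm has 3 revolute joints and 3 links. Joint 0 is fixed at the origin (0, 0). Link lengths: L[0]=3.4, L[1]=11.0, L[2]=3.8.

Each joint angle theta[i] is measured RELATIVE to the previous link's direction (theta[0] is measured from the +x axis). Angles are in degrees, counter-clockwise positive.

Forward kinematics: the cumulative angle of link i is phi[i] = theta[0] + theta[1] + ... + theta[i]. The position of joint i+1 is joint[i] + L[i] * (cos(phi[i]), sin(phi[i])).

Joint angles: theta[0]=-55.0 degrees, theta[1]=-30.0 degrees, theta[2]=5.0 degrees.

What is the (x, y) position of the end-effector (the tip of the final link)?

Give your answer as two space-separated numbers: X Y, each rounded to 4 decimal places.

joint[0] = (0.0000, 0.0000)  (base)
link 0: phi[0] = -55 = -55 deg
  cos(-55 deg) = 0.5736, sin(-55 deg) = -0.8192
  joint[1] = (0.0000, 0.0000) + 3.4 * (0.5736, -0.8192) = (0.0000 + 1.9502, 0.0000 + -2.7851) = (1.9502, -2.7851)
link 1: phi[1] = -55 + -30 = -85 deg
  cos(-85 deg) = 0.0872, sin(-85 deg) = -0.9962
  joint[2] = (1.9502, -2.7851) + 11 * (0.0872, -0.9962) = (1.9502 + 0.9587, -2.7851 + -10.9581) = (2.9089, -13.7433)
link 2: phi[2] = -55 + -30 + 5 = -80 deg
  cos(-80 deg) = 0.1736, sin(-80 deg) = -0.9848
  joint[3] = (2.9089, -13.7433) + 3.8 * (0.1736, -0.9848) = (2.9089 + 0.6599, -13.7433 + -3.7423) = (3.5687, -17.4855)
End effector: (3.5687, -17.4855)

Answer: 3.5687 -17.4855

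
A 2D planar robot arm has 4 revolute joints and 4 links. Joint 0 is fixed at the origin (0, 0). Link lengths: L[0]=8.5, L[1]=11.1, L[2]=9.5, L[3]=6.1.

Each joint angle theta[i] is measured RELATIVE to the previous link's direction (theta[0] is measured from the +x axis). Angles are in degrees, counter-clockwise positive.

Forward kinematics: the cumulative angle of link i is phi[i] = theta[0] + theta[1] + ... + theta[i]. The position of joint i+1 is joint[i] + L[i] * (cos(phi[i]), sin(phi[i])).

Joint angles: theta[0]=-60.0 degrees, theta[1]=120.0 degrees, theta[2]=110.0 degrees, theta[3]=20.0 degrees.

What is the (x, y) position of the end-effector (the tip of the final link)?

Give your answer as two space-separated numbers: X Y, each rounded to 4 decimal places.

joint[0] = (0.0000, 0.0000)  (base)
link 0: phi[0] = -60 = -60 deg
  cos(-60 deg) = 0.5000, sin(-60 deg) = -0.8660
  joint[1] = (0.0000, 0.0000) + 8.5 * (0.5000, -0.8660) = (0.0000 + 4.2500, 0.0000 + -7.3612) = (4.2500, -7.3612)
link 1: phi[1] = -60 + 120 = 60 deg
  cos(60 deg) = 0.5000, sin(60 deg) = 0.8660
  joint[2] = (4.2500, -7.3612) + 11.1 * (0.5000, 0.8660) = (4.2500 + 5.5500, -7.3612 + 9.6129) = (9.8000, 2.2517)
link 2: phi[2] = -60 + 120 + 110 = 170 deg
  cos(170 deg) = -0.9848, sin(170 deg) = 0.1736
  joint[3] = (9.8000, 2.2517) + 9.5 * (-0.9848, 0.1736) = (9.8000 + -9.3557, 2.2517 + 1.6497) = (0.4443, 3.9013)
link 3: phi[3] = -60 + 120 + 110 + 20 = 190 deg
  cos(190 deg) = -0.9848, sin(190 deg) = -0.1736
  joint[4] = (0.4443, 3.9013) + 6.1 * (-0.9848, -0.1736) = (0.4443 + -6.0073, 3.9013 + -1.0593) = (-5.5630, 2.8421)
End effector: (-5.5630, 2.8421)

Answer: -5.5630 2.8421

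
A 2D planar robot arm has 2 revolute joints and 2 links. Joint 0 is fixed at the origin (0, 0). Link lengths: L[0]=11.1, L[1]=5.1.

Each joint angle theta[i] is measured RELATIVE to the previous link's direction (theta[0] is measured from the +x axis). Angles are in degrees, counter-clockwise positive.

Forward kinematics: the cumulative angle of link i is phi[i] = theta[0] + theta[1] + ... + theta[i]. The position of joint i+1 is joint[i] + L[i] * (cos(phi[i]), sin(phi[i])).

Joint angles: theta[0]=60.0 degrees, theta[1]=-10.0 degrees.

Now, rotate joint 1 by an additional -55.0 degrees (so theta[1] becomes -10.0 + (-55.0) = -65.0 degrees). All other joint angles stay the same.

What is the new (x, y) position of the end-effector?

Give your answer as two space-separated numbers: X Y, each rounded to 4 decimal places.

joint[0] = (0.0000, 0.0000)  (base)
link 0: phi[0] = 60 = 60 deg
  cos(60 deg) = 0.5000, sin(60 deg) = 0.8660
  joint[1] = (0.0000, 0.0000) + 11.1 * (0.5000, 0.8660) = (0.0000 + 5.5500, 0.0000 + 9.6129) = (5.5500, 9.6129)
link 1: phi[1] = 60 + -65 = -5 deg
  cos(-5 deg) = 0.9962, sin(-5 deg) = -0.0872
  joint[2] = (5.5500, 9.6129) + 5.1 * (0.9962, -0.0872) = (5.5500 + 5.0806, 9.6129 + -0.4445) = (10.6306, 9.1684)
End effector: (10.6306, 9.1684)

Answer: 10.6306 9.1684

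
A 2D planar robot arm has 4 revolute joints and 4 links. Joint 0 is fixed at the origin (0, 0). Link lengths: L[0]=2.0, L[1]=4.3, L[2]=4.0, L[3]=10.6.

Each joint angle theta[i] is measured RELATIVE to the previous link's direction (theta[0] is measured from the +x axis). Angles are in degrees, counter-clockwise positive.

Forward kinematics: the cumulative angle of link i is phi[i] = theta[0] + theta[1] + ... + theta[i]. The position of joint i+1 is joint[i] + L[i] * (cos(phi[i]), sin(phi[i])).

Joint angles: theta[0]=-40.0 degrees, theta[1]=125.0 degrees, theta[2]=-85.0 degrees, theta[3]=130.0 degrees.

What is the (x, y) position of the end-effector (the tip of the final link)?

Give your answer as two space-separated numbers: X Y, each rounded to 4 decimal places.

joint[0] = (0.0000, 0.0000)  (base)
link 0: phi[0] = -40 = -40 deg
  cos(-40 deg) = 0.7660, sin(-40 deg) = -0.6428
  joint[1] = (0.0000, 0.0000) + 2 * (0.7660, -0.6428) = (0.0000 + 1.5321, 0.0000 + -1.2856) = (1.5321, -1.2856)
link 1: phi[1] = -40 + 125 = 85 deg
  cos(85 deg) = 0.0872, sin(85 deg) = 0.9962
  joint[2] = (1.5321, -1.2856) + 4.3 * (0.0872, 0.9962) = (1.5321 + 0.3748, -1.2856 + 4.2836) = (1.9069, 2.9981)
link 2: phi[2] = -40 + 125 + -85 = 0 deg
  cos(0 deg) = 1.0000, sin(0 deg) = 0.0000
  joint[3] = (1.9069, 2.9981) + 4 * (1.0000, 0.0000) = (1.9069 + 4.0000, 2.9981 + 0.0000) = (5.9069, 2.9981)
link 3: phi[3] = -40 + 125 + -85 + 130 = 130 deg
  cos(130 deg) = -0.6428, sin(130 deg) = 0.7660
  joint[4] = (5.9069, 2.9981) + 10.6 * (-0.6428, 0.7660) = (5.9069 + -6.8135, 2.9981 + 8.1201) = (-0.9067, 11.1181)
End effector: (-0.9067, 11.1181)

Answer: -0.9067 11.1181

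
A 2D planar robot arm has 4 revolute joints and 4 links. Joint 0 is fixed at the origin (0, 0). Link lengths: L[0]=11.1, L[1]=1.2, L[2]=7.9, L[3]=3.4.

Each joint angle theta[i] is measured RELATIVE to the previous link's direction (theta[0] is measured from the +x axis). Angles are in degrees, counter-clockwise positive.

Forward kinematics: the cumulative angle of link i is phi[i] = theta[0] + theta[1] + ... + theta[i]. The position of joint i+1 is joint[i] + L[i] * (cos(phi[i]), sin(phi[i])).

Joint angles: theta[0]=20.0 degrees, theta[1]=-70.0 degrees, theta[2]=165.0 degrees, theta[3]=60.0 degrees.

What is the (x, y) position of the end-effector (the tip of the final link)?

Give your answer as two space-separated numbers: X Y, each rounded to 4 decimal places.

joint[0] = (0.0000, 0.0000)  (base)
link 0: phi[0] = 20 = 20 deg
  cos(20 deg) = 0.9397, sin(20 deg) = 0.3420
  joint[1] = (0.0000, 0.0000) + 11.1 * (0.9397, 0.3420) = (0.0000 + 10.4306, 0.0000 + 3.7964) = (10.4306, 3.7964)
link 1: phi[1] = 20 + -70 = -50 deg
  cos(-50 deg) = 0.6428, sin(-50 deg) = -0.7660
  joint[2] = (10.4306, 3.7964) + 1.2 * (0.6428, -0.7660) = (10.4306 + 0.7713, 3.7964 + -0.9193) = (11.2019, 2.8772)
link 2: phi[2] = 20 + -70 + 165 = 115 deg
  cos(115 deg) = -0.4226, sin(115 deg) = 0.9063
  joint[3] = (11.2019, 2.8772) + 7.9 * (-0.4226, 0.9063) = (11.2019 + -3.3387, 2.8772 + 7.1598) = (7.8632, 10.0370)
link 3: phi[3] = 20 + -70 + 165 + 60 = 175 deg
  cos(175 deg) = -0.9962, sin(175 deg) = 0.0872
  joint[4] = (7.8632, 10.0370) + 3.4 * (-0.9962, 0.0872) = (7.8632 + -3.3871, 10.0370 + 0.2963) = (4.4762, 10.3333)
End effector: (4.4762, 10.3333)

Answer: 4.4762 10.3333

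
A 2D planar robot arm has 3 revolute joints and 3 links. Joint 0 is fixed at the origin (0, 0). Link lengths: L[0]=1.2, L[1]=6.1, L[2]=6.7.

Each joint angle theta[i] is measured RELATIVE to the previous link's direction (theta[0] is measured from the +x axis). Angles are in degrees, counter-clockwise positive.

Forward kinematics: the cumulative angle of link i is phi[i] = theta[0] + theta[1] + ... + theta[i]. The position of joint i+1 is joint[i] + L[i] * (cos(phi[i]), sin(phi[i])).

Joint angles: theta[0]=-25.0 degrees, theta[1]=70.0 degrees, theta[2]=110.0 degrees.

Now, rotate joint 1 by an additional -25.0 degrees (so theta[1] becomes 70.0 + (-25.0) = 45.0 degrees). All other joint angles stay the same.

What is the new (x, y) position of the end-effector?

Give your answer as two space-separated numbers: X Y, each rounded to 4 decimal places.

Answer: 2.5130 6.7117

Derivation:
joint[0] = (0.0000, 0.0000)  (base)
link 0: phi[0] = -25 = -25 deg
  cos(-25 deg) = 0.9063, sin(-25 deg) = -0.4226
  joint[1] = (0.0000, 0.0000) + 1.2 * (0.9063, -0.4226) = (0.0000 + 1.0876, 0.0000 + -0.5071) = (1.0876, -0.5071)
link 1: phi[1] = -25 + 45 = 20 deg
  cos(20 deg) = 0.9397, sin(20 deg) = 0.3420
  joint[2] = (1.0876, -0.5071) + 6.1 * (0.9397, 0.3420) = (1.0876 + 5.7321, -0.5071 + 2.0863) = (6.8197, 1.5792)
link 2: phi[2] = -25 + 45 + 110 = 130 deg
  cos(130 deg) = -0.6428, sin(130 deg) = 0.7660
  joint[3] = (6.8197, 1.5792) + 6.7 * (-0.6428, 0.7660) = (6.8197 + -4.3067, 1.5792 + 5.1325) = (2.5130, 6.7117)
End effector: (2.5130, 6.7117)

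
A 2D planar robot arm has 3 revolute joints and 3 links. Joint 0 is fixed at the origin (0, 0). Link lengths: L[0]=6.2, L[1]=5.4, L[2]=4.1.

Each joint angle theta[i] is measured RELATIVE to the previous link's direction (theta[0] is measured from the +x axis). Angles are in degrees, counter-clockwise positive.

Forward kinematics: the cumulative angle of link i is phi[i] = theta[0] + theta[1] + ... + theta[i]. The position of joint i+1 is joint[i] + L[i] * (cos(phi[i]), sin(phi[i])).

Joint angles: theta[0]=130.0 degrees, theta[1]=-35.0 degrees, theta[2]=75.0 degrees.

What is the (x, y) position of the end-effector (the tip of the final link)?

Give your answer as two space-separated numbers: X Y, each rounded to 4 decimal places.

joint[0] = (0.0000, 0.0000)  (base)
link 0: phi[0] = 130 = 130 deg
  cos(130 deg) = -0.6428, sin(130 deg) = 0.7660
  joint[1] = (0.0000, 0.0000) + 6.2 * (-0.6428, 0.7660) = (0.0000 + -3.9853, 0.0000 + 4.7495) = (-3.9853, 4.7495)
link 1: phi[1] = 130 + -35 = 95 deg
  cos(95 deg) = -0.0872, sin(95 deg) = 0.9962
  joint[2] = (-3.9853, 4.7495) + 5.4 * (-0.0872, 0.9962) = (-3.9853 + -0.4706, 4.7495 + 5.3795) = (-4.4559, 10.1289)
link 2: phi[2] = 130 + -35 + 75 = 170 deg
  cos(170 deg) = -0.9848, sin(170 deg) = 0.1736
  joint[3] = (-4.4559, 10.1289) + 4.1 * (-0.9848, 0.1736) = (-4.4559 + -4.0377, 10.1289 + 0.7120) = (-8.4936, 10.8409)
End effector: (-8.4936, 10.8409)

Answer: -8.4936 10.8409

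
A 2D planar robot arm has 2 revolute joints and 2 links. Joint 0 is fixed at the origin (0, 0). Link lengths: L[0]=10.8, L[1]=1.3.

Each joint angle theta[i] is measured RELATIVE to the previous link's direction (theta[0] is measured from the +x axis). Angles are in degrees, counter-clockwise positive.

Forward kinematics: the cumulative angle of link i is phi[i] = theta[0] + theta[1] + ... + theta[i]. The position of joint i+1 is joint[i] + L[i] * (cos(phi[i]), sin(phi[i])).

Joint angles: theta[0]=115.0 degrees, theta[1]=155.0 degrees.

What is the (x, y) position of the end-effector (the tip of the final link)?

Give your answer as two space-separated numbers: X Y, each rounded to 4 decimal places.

joint[0] = (0.0000, 0.0000)  (base)
link 0: phi[0] = 115 = 115 deg
  cos(115 deg) = -0.4226, sin(115 deg) = 0.9063
  joint[1] = (0.0000, 0.0000) + 10.8 * (-0.4226, 0.9063) = (0.0000 + -4.5643, 0.0000 + 9.7881) = (-4.5643, 9.7881)
link 1: phi[1] = 115 + 155 = 270 deg
  cos(270 deg) = -0.0000, sin(270 deg) = -1.0000
  joint[2] = (-4.5643, 9.7881) + 1.3 * (-0.0000, -1.0000) = (-4.5643 + -0.0000, 9.7881 + -1.3000) = (-4.5643, 8.4881)
End effector: (-4.5643, 8.4881)

Answer: -4.5643 8.4881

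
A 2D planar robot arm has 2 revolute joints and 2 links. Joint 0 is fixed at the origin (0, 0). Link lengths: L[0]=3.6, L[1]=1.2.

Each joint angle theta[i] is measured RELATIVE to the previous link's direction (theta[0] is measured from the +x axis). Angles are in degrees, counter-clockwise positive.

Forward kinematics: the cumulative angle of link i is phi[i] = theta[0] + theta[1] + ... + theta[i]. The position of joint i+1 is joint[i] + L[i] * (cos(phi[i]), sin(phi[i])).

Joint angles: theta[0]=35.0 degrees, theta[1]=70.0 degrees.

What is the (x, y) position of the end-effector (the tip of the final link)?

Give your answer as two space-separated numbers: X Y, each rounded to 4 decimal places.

Answer: 2.6384 3.2240

Derivation:
joint[0] = (0.0000, 0.0000)  (base)
link 0: phi[0] = 35 = 35 deg
  cos(35 deg) = 0.8192, sin(35 deg) = 0.5736
  joint[1] = (0.0000, 0.0000) + 3.6 * (0.8192, 0.5736) = (0.0000 + 2.9489, 0.0000 + 2.0649) = (2.9489, 2.0649)
link 1: phi[1] = 35 + 70 = 105 deg
  cos(105 deg) = -0.2588, sin(105 deg) = 0.9659
  joint[2] = (2.9489, 2.0649) + 1.2 * (-0.2588, 0.9659) = (2.9489 + -0.3106, 2.0649 + 1.1591) = (2.6384, 3.2240)
End effector: (2.6384, 3.2240)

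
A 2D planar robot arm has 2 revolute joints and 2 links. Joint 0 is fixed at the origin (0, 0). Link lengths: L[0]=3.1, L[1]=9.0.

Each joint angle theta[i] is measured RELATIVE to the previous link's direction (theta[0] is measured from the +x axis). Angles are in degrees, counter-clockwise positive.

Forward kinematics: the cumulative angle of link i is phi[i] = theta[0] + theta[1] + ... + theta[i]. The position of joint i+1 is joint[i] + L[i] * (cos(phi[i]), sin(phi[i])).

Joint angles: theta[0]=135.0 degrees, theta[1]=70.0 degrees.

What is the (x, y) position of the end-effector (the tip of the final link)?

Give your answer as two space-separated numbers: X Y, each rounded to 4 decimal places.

joint[0] = (0.0000, 0.0000)  (base)
link 0: phi[0] = 135 = 135 deg
  cos(135 deg) = -0.7071, sin(135 deg) = 0.7071
  joint[1] = (0.0000, 0.0000) + 3.1 * (-0.7071, 0.7071) = (0.0000 + -2.1920, 0.0000 + 2.1920) = (-2.1920, 2.1920)
link 1: phi[1] = 135 + 70 = 205 deg
  cos(205 deg) = -0.9063, sin(205 deg) = -0.4226
  joint[2] = (-2.1920, 2.1920) + 9 * (-0.9063, -0.4226) = (-2.1920 + -8.1568, 2.1920 + -3.8036) = (-10.3488, -1.6115)
End effector: (-10.3488, -1.6115)

Answer: -10.3488 -1.6115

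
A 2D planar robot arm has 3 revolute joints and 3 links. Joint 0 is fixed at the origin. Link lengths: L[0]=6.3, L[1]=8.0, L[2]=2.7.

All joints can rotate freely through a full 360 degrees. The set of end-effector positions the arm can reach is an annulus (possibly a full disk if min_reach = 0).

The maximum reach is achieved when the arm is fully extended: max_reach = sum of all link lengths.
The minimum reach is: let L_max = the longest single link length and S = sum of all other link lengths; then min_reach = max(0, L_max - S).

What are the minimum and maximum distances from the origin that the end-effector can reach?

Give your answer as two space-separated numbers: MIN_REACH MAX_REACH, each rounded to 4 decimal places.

Answer: 0.0000 17.0000

Derivation:
Link lengths: [6.3, 8.0, 2.7]
max_reach = 6.3 + 8 + 2.7 = 17
L_max = max([6.3, 8.0, 2.7]) = 8
S (sum of others) = 17 - 8 = 9
min_reach = max(0, 8 - 9) = max(0, -1) = 0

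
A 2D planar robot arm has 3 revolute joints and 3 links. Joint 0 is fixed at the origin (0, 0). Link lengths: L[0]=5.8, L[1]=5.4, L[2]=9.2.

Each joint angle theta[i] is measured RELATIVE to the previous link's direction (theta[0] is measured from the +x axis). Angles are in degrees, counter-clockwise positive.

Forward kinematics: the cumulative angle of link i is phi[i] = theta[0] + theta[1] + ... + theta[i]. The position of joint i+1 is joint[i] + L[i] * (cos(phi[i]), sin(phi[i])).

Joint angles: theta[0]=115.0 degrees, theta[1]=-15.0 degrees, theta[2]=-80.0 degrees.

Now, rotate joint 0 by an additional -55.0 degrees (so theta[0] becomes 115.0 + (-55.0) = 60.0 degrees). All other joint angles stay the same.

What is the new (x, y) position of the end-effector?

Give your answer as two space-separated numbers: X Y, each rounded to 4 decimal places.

joint[0] = (0.0000, 0.0000)  (base)
link 0: phi[0] = 60 = 60 deg
  cos(60 deg) = 0.5000, sin(60 deg) = 0.8660
  joint[1] = (0.0000, 0.0000) + 5.8 * (0.5000, 0.8660) = (0.0000 + 2.9000, 0.0000 + 5.0229) = (2.9000, 5.0229)
link 1: phi[1] = 60 + -15 = 45 deg
  cos(45 deg) = 0.7071, sin(45 deg) = 0.7071
  joint[2] = (2.9000, 5.0229) + 5.4 * (0.7071, 0.7071) = (2.9000 + 3.8184, 5.0229 + 3.8184) = (6.7184, 8.8413)
link 2: phi[2] = 60 + -15 + -80 = -35 deg
  cos(-35 deg) = 0.8192, sin(-35 deg) = -0.5736
  joint[3] = (6.7184, 8.8413) + 9.2 * (0.8192, -0.5736) = (6.7184 + 7.5362, 8.8413 + -5.2769) = (14.2546, 3.5644)
End effector: (14.2546, 3.5644)

Answer: 14.2546 3.5644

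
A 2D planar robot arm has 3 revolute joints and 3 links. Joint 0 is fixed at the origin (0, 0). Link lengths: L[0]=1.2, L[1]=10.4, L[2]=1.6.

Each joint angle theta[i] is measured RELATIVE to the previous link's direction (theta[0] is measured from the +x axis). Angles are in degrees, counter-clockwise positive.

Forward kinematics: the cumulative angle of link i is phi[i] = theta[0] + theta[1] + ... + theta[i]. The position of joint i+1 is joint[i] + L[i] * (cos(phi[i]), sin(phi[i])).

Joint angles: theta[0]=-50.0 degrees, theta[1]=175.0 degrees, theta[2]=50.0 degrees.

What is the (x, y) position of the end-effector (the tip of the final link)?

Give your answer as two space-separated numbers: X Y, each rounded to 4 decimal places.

Answer: -6.7878 7.7394

Derivation:
joint[0] = (0.0000, 0.0000)  (base)
link 0: phi[0] = -50 = -50 deg
  cos(-50 deg) = 0.6428, sin(-50 deg) = -0.7660
  joint[1] = (0.0000, 0.0000) + 1.2 * (0.6428, -0.7660) = (0.0000 + 0.7713, 0.0000 + -0.9193) = (0.7713, -0.9193)
link 1: phi[1] = -50 + 175 = 125 deg
  cos(125 deg) = -0.5736, sin(125 deg) = 0.8192
  joint[2] = (0.7713, -0.9193) + 10.4 * (-0.5736, 0.8192) = (0.7713 + -5.9652, -0.9193 + 8.5192) = (-5.1938, 7.5999)
link 2: phi[2] = -50 + 175 + 50 = 175 deg
  cos(175 deg) = -0.9962, sin(175 deg) = 0.0872
  joint[3] = (-5.1938, 7.5999) + 1.6 * (-0.9962, 0.0872) = (-5.1938 + -1.5939, 7.5999 + 0.1394) = (-6.7878, 7.7394)
End effector: (-6.7878, 7.7394)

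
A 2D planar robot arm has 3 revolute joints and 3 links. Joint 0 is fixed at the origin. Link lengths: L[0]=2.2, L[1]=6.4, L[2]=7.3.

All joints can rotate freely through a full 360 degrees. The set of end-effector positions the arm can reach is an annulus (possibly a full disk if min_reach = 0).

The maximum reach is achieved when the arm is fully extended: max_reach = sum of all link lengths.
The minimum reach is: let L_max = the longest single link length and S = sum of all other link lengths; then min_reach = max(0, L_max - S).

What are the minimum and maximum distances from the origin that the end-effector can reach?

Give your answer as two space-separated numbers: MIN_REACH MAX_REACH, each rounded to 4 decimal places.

Link lengths: [2.2, 6.4, 7.3]
max_reach = 2.2 + 6.4 + 7.3 = 15.9
L_max = max([2.2, 6.4, 7.3]) = 7.3
S (sum of others) = 15.9 - 7.3 = 8.6
min_reach = max(0, 7.3 - 8.6) = max(0, -1.3) = 0

Answer: 0.0000 15.9000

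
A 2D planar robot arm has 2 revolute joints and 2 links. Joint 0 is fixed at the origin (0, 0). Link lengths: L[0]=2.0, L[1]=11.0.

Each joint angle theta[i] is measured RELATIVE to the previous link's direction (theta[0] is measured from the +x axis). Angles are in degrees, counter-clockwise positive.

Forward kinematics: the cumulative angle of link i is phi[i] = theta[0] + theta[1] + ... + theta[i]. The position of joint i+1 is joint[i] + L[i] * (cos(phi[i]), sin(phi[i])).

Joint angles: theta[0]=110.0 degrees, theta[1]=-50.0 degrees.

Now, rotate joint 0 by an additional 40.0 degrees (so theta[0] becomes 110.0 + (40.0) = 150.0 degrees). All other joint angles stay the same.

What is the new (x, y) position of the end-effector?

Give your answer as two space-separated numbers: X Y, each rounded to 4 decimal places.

Answer: -3.6422 11.8329

Derivation:
joint[0] = (0.0000, 0.0000)  (base)
link 0: phi[0] = 150 = 150 deg
  cos(150 deg) = -0.8660, sin(150 deg) = 0.5000
  joint[1] = (0.0000, 0.0000) + 2 * (-0.8660, 0.5000) = (0.0000 + -1.7321, 0.0000 + 1.0000) = (-1.7321, 1.0000)
link 1: phi[1] = 150 + -50 = 100 deg
  cos(100 deg) = -0.1736, sin(100 deg) = 0.9848
  joint[2] = (-1.7321, 1.0000) + 11 * (-0.1736, 0.9848) = (-1.7321 + -1.9101, 1.0000 + 10.8329) = (-3.6422, 11.8329)
End effector: (-3.6422, 11.8329)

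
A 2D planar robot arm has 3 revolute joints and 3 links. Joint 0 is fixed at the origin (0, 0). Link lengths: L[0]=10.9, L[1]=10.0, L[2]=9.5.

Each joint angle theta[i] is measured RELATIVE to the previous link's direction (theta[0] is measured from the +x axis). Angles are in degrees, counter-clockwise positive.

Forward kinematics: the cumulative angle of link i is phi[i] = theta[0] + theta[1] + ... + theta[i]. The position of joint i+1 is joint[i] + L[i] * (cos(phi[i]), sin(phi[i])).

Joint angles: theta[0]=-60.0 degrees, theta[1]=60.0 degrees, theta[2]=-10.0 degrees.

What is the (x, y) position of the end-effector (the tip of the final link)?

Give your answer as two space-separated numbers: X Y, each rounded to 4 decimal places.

Answer: 24.8057 -11.0893

Derivation:
joint[0] = (0.0000, 0.0000)  (base)
link 0: phi[0] = -60 = -60 deg
  cos(-60 deg) = 0.5000, sin(-60 deg) = -0.8660
  joint[1] = (0.0000, 0.0000) + 10.9 * (0.5000, -0.8660) = (0.0000 + 5.4500, 0.0000 + -9.4397) = (5.4500, -9.4397)
link 1: phi[1] = -60 + 60 = 0 deg
  cos(0 deg) = 1.0000, sin(0 deg) = 0.0000
  joint[2] = (5.4500, -9.4397) + 10 * (1.0000, 0.0000) = (5.4500 + 10.0000, -9.4397 + 0.0000) = (15.4500, -9.4397)
link 2: phi[2] = -60 + 60 + -10 = -10 deg
  cos(-10 deg) = 0.9848, sin(-10 deg) = -0.1736
  joint[3] = (15.4500, -9.4397) + 9.5 * (0.9848, -0.1736) = (15.4500 + 9.3557, -9.4397 + -1.6497) = (24.8057, -11.0893)
End effector: (24.8057, -11.0893)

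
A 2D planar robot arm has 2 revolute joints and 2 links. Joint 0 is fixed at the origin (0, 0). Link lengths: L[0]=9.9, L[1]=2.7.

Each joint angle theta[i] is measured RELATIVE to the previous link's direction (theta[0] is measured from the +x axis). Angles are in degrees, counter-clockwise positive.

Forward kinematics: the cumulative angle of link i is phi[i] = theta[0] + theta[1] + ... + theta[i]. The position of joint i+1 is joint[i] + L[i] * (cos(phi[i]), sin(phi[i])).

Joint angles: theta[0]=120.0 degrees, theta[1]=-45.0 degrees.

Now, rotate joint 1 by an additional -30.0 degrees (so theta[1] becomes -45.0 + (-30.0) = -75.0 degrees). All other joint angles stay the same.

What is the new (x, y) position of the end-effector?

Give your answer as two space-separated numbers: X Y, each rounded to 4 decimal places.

joint[0] = (0.0000, 0.0000)  (base)
link 0: phi[0] = 120 = 120 deg
  cos(120 deg) = -0.5000, sin(120 deg) = 0.8660
  joint[1] = (0.0000, 0.0000) + 9.9 * (-0.5000, 0.8660) = (0.0000 + -4.9500, 0.0000 + 8.5737) = (-4.9500, 8.5737)
link 1: phi[1] = 120 + -75 = 45 deg
  cos(45 deg) = 0.7071, sin(45 deg) = 0.7071
  joint[2] = (-4.9500, 8.5737) + 2.7 * (0.7071, 0.7071) = (-4.9500 + 1.9092, 8.5737 + 1.9092) = (-3.0408, 10.4828)
End effector: (-3.0408, 10.4828)

Answer: -3.0408 10.4828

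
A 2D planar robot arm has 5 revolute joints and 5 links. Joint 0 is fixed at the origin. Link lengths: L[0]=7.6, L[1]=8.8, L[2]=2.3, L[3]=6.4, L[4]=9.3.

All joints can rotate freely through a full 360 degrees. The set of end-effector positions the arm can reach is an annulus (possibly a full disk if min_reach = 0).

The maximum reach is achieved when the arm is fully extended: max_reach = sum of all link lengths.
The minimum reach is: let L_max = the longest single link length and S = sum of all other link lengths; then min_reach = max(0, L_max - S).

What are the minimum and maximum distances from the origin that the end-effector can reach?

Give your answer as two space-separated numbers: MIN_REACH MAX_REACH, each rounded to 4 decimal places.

Answer: 0.0000 34.4000

Derivation:
Link lengths: [7.6, 8.8, 2.3, 6.4, 9.3]
max_reach = 7.6 + 8.8 + 2.3 + 6.4 + 9.3 = 34.4
L_max = max([7.6, 8.8, 2.3, 6.4, 9.3]) = 9.3
S (sum of others) = 34.4 - 9.3 = 25.1
min_reach = max(0, 9.3 - 25.1) = max(0, -15.8) = 0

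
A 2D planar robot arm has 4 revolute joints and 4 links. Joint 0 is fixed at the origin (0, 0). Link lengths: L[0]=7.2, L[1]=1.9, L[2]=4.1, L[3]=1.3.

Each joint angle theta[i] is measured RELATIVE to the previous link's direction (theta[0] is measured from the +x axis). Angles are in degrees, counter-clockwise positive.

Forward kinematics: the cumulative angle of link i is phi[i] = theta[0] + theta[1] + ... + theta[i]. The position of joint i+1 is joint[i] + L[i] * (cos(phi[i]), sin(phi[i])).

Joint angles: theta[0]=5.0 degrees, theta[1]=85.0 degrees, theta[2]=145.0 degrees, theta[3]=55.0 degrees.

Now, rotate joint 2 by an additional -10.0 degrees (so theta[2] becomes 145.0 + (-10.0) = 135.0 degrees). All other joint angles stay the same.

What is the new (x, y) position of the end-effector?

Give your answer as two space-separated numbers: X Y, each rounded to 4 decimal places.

joint[0] = (0.0000, 0.0000)  (base)
link 0: phi[0] = 5 = 5 deg
  cos(5 deg) = 0.9962, sin(5 deg) = 0.0872
  joint[1] = (0.0000, 0.0000) + 7.2 * (0.9962, 0.0872) = (0.0000 + 7.1726, 0.0000 + 0.6275) = (7.1726, 0.6275)
link 1: phi[1] = 5 + 85 = 90 deg
  cos(90 deg) = 0.0000, sin(90 deg) = 1.0000
  joint[2] = (7.1726, 0.6275) + 1.9 * (0.0000, 1.0000) = (7.1726 + 0.0000, 0.6275 + 1.9000) = (7.1726, 2.5275)
link 2: phi[2] = 5 + 85 + 135 = 225 deg
  cos(225 deg) = -0.7071, sin(225 deg) = -0.7071
  joint[3] = (7.1726, 2.5275) + 4.1 * (-0.7071, -0.7071) = (7.1726 + -2.8991, 2.5275 + -2.8991) = (4.2735, -0.3716)
link 3: phi[3] = 5 + 85 + 135 + 55 = 280 deg
  cos(280 deg) = 0.1736, sin(280 deg) = -0.9848
  joint[4] = (4.2735, -0.3716) + 1.3 * (0.1736, -0.9848) = (4.2735 + 0.2257, -0.3716 + -1.2803) = (4.4992, -1.6519)
End effector: (4.4992, -1.6519)

Answer: 4.4992 -1.6519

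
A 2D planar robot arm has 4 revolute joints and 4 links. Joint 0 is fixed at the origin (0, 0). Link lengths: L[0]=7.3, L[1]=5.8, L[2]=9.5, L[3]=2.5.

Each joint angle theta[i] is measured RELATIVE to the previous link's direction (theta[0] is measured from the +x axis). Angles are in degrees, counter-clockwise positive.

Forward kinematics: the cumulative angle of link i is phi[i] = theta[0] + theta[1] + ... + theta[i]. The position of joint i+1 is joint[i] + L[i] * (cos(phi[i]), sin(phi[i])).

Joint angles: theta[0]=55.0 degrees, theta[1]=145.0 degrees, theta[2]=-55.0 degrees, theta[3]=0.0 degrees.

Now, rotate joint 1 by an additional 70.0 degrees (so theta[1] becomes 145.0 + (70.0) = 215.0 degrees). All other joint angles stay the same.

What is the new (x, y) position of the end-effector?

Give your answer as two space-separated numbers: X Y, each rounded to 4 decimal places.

joint[0] = (0.0000, 0.0000)  (base)
link 0: phi[0] = 55 = 55 deg
  cos(55 deg) = 0.5736, sin(55 deg) = 0.8192
  joint[1] = (0.0000, 0.0000) + 7.3 * (0.5736, 0.8192) = (0.0000 + 4.1871, 0.0000 + 5.9798) = (4.1871, 5.9798)
link 1: phi[1] = 55 + 215 = 270 deg
  cos(270 deg) = -0.0000, sin(270 deg) = -1.0000
  joint[2] = (4.1871, 5.9798) + 5.8 * (-0.0000, -1.0000) = (4.1871 + -0.0000, 5.9798 + -5.8000) = (4.1871, 0.1798)
link 2: phi[2] = 55 + 215 + -55 = 215 deg
  cos(215 deg) = -0.8192, sin(215 deg) = -0.5736
  joint[3] = (4.1871, 0.1798) + 9.5 * (-0.8192, -0.5736) = (4.1871 + -7.7819, 0.1798 + -5.4490) = (-3.5948, -5.2692)
link 3: phi[3] = 55 + 215 + -55 + 0 = 215 deg
  cos(215 deg) = -0.8192, sin(215 deg) = -0.5736
  joint[4] = (-3.5948, -5.2692) + 2.5 * (-0.8192, -0.5736) = (-3.5948 + -2.0479, -5.2692 + -1.4339) = (-5.6427, -6.7031)
End effector: (-5.6427, -6.7031)

Answer: -5.6427 -6.7031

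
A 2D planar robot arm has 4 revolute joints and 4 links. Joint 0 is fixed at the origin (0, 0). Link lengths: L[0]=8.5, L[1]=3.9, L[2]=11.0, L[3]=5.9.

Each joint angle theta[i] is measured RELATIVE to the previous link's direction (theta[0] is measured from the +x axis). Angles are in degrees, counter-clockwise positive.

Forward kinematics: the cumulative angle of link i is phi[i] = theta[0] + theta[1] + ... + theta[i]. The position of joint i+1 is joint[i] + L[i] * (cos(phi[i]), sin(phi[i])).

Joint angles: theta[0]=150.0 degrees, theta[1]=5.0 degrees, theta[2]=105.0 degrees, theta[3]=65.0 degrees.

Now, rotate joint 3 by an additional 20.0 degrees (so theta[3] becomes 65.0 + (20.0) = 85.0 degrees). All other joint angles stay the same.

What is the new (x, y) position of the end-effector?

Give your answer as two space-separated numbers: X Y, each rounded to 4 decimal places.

joint[0] = (0.0000, 0.0000)  (base)
link 0: phi[0] = 150 = 150 deg
  cos(150 deg) = -0.8660, sin(150 deg) = 0.5000
  joint[1] = (0.0000, 0.0000) + 8.5 * (-0.8660, 0.5000) = (0.0000 + -7.3612, 0.0000 + 4.2500) = (-7.3612, 4.2500)
link 1: phi[1] = 150 + 5 = 155 deg
  cos(155 deg) = -0.9063, sin(155 deg) = 0.4226
  joint[2] = (-7.3612, 4.2500) + 3.9 * (-0.9063, 0.4226) = (-7.3612 + -3.5346, 4.2500 + 1.6482) = (-10.8958, 5.8982)
link 2: phi[2] = 150 + 5 + 105 = 260 deg
  cos(260 deg) = -0.1736, sin(260 deg) = -0.9848
  joint[3] = (-10.8958, 5.8982) + 11 * (-0.1736, -0.9848) = (-10.8958 + -1.9101, 5.8982 + -10.8329) = (-12.8059, -4.9347)
link 3: phi[3] = 150 + 5 + 105 + 85 = 345 deg
  cos(345 deg) = 0.9659, sin(345 deg) = -0.2588
  joint[4] = (-12.8059, -4.9347) + 5.9 * (0.9659, -0.2588) = (-12.8059 + 5.6990, -4.9347 + -1.5270) = (-7.1070, -6.4617)
End effector: (-7.1070, -6.4617)

Answer: -7.1070 -6.4617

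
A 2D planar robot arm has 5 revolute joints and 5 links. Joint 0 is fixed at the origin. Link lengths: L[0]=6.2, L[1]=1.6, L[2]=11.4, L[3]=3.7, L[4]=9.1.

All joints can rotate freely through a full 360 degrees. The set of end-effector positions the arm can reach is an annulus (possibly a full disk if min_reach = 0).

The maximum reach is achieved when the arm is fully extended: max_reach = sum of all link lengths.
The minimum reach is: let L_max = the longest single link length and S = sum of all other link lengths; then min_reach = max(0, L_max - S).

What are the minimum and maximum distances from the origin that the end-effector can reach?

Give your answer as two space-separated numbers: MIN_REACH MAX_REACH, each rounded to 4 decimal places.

Answer: 0.0000 32.0000

Derivation:
Link lengths: [6.2, 1.6, 11.4, 3.7, 9.1]
max_reach = 6.2 + 1.6 + 11.4 + 3.7 + 9.1 = 32
L_max = max([6.2, 1.6, 11.4, 3.7, 9.1]) = 11.4
S (sum of others) = 32 - 11.4 = 20.6
min_reach = max(0, 11.4 - 20.6) = max(0, -9.2) = 0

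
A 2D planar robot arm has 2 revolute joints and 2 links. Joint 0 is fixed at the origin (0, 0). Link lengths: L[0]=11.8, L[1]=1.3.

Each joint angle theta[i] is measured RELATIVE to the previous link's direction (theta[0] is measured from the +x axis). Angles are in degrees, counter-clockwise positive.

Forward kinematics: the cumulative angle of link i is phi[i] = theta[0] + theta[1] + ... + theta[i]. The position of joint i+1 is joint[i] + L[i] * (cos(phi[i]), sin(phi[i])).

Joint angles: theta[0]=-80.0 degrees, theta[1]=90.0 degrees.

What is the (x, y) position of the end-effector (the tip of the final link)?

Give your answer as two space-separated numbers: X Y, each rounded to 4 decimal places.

Answer: 3.3293 -11.3950

Derivation:
joint[0] = (0.0000, 0.0000)  (base)
link 0: phi[0] = -80 = -80 deg
  cos(-80 deg) = 0.1736, sin(-80 deg) = -0.9848
  joint[1] = (0.0000, 0.0000) + 11.8 * (0.1736, -0.9848) = (0.0000 + 2.0490, 0.0000 + -11.6207) = (2.0490, -11.6207)
link 1: phi[1] = -80 + 90 = 10 deg
  cos(10 deg) = 0.9848, sin(10 deg) = 0.1736
  joint[2] = (2.0490, -11.6207) + 1.3 * (0.9848, 0.1736) = (2.0490 + 1.2803, -11.6207 + 0.2257) = (3.3293, -11.3950)
End effector: (3.3293, -11.3950)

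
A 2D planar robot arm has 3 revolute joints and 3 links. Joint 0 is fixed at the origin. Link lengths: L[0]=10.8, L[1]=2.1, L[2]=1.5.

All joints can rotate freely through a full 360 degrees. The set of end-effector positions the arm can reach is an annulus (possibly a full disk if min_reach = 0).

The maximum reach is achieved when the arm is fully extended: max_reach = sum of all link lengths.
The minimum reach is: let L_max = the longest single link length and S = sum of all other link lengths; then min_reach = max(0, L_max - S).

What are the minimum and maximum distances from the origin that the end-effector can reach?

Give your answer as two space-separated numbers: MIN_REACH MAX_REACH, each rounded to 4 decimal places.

Answer: 7.2000 14.4000

Derivation:
Link lengths: [10.8, 2.1, 1.5]
max_reach = 10.8 + 2.1 + 1.5 = 14.4
L_max = max([10.8, 2.1, 1.5]) = 10.8
S (sum of others) = 14.4 - 10.8 = 3.6
min_reach = max(0, 10.8 - 3.6) = max(0, 7.2) = 7.2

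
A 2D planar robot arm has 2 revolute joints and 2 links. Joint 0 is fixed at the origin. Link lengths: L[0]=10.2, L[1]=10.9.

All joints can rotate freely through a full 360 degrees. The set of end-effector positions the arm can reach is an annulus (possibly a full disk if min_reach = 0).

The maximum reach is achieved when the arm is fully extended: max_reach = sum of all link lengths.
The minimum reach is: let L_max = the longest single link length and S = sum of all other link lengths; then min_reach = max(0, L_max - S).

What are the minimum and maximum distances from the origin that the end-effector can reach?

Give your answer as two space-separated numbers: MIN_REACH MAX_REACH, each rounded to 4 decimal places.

Answer: 0.7000 21.1000

Derivation:
Link lengths: [10.2, 10.9]
max_reach = 10.2 + 10.9 = 21.1
L_max = max([10.2, 10.9]) = 10.9
S (sum of others) = 21.1 - 10.9 = 10.2
min_reach = max(0, 10.9 - 10.2) = max(0, 0.7) = 0.7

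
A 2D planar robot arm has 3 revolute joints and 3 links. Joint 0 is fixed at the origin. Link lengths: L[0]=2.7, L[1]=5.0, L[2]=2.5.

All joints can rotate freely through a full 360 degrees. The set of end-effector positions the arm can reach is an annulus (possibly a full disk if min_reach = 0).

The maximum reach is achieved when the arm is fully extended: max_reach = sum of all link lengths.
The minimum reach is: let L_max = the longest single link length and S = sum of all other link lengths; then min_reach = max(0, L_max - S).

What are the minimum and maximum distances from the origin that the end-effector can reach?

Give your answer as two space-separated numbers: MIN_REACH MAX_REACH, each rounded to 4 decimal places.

Answer: 0.0000 10.2000

Derivation:
Link lengths: [2.7, 5.0, 2.5]
max_reach = 2.7 + 5 + 2.5 = 10.2
L_max = max([2.7, 5.0, 2.5]) = 5
S (sum of others) = 10.2 - 5 = 5.2
min_reach = max(0, 5 - 5.2) = max(0, -0.2) = 0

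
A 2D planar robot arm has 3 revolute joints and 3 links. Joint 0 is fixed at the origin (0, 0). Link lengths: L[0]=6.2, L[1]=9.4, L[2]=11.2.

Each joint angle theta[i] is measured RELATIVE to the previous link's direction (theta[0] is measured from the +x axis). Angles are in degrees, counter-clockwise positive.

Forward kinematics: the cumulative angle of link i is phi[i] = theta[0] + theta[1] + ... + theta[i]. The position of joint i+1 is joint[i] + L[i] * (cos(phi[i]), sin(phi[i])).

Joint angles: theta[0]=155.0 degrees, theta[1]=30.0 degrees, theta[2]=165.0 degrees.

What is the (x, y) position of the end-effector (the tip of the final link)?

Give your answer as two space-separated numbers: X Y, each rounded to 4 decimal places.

Answer: -3.9535 -0.1439

Derivation:
joint[0] = (0.0000, 0.0000)  (base)
link 0: phi[0] = 155 = 155 deg
  cos(155 deg) = -0.9063, sin(155 deg) = 0.4226
  joint[1] = (0.0000, 0.0000) + 6.2 * (-0.9063, 0.4226) = (0.0000 + -5.6191, 0.0000 + 2.6202) = (-5.6191, 2.6202)
link 1: phi[1] = 155 + 30 = 185 deg
  cos(185 deg) = -0.9962, sin(185 deg) = -0.0872
  joint[2] = (-5.6191, 2.6202) + 9.4 * (-0.9962, -0.0872) = (-5.6191 + -9.3642, 2.6202 + -0.8193) = (-14.9833, 1.8010)
link 2: phi[2] = 155 + 30 + 165 = 350 deg
  cos(350 deg) = 0.9848, sin(350 deg) = -0.1736
  joint[3] = (-14.9833, 1.8010) + 11.2 * (0.9848, -0.1736) = (-14.9833 + 11.0298, 1.8010 + -1.9449) = (-3.9535, -0.1439)
End effector: (-3.9535, -0.1439)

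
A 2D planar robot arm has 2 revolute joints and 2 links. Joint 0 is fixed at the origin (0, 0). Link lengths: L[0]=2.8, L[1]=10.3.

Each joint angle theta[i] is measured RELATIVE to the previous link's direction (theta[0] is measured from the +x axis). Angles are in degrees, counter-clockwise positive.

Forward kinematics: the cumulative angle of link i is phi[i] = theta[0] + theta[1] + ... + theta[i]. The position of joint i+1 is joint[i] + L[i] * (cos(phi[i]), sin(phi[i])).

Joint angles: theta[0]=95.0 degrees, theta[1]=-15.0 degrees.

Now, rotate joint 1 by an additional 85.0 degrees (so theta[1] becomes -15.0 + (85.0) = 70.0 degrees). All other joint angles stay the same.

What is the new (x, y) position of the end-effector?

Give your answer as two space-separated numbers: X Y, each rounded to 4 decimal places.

Answer: -10.1931 5.4552

Derivation:
joint[0] = (0.0000, 0.0000)  (base)
link 0: phi[0] = 95 = 95 deg
  cos(95 deg) = -0.0872, sin(95 deg) = 0.9962
  joint[1] = (0.0000, 0.0000) + 2.8 * (-0.0872, 0.9962) = (0.0000 + -0.2440, 0.0000 + 2.7893) = (-0.2440, 2.7893)
link 1: phi[1] = 95 + 70 = 165 deg
  cos(165 deg) = -0.9659, sin(165 deg) = 0.2588
  joint[2] = (-0.2440, 2.7893) + 10.3 * (-0.9659, 0.2588) = (-0.2440 + -9.9490, 2.7893 + 2.6658) = (-10.1931, 5.4552)
End effector: (-10.1931, 5.4552)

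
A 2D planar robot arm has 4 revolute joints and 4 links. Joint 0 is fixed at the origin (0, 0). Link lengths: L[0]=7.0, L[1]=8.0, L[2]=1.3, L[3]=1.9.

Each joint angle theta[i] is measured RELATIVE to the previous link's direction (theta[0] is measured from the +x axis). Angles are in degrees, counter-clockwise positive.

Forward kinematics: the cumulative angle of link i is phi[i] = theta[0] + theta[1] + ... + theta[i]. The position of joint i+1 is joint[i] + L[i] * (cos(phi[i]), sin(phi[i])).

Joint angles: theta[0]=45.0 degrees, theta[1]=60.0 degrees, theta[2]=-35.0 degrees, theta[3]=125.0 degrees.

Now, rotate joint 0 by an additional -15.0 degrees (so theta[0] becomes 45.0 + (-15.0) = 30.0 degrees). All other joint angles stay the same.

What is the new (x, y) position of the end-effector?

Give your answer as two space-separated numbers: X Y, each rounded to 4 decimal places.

joint[0] = (0.0000, 0.0000)  (base)
link 0: phi[0] = 30 = 30 deg
  cos(30 deg) = 0.8660, sin(30 deg) = 0.5000
  joint[1] = (0.0000, 0.0000) + 7 * (0.8660, 0.5000) = (0.0000 + 6.0622, 0.0000 + 3.5000) = (6.0622, 3.5000)
link 1: phi[1] = 30 + 60 = 90 deg
  cos(90 deg) = 0.0000, sin(90 deg) = 1.0000
  joint[2] = (6.0622, 3.5000) + 8 * (0.0000, 1.0000) = (6.0622 + 0.0000, 3.5000 + 8.0000) = (6.0622, 11.5000)
link 2: phi[2] = 30 + 60 + -35 = 55 deg
  cos(55 deg) = 0.5736, sin(55 deg) = 0.8192
  joint[3] = (6.0622, 11.5000) + 1.3 * (0.5736, 0.8192) = (6.0622 + 0.7456, 11.5000 + 1.0649) = (6.8078, 12.5649)
link 3: phi[3] = 30 + 60 + -35 + 125 = 180 deg
  cos(180 deg) = -1.0000, sin(180 deg) = 0.0000
  joint[4] = (6.8078, 12.5649) + 1.9 * (-1.0000, 0.0000) = (6.8078 + -1.9000, 12.5649 + 0.0000) = (4.9078, 12.5649)
End effector: (4.9078, 12.5649)

Answer: 4.9078 12.5649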